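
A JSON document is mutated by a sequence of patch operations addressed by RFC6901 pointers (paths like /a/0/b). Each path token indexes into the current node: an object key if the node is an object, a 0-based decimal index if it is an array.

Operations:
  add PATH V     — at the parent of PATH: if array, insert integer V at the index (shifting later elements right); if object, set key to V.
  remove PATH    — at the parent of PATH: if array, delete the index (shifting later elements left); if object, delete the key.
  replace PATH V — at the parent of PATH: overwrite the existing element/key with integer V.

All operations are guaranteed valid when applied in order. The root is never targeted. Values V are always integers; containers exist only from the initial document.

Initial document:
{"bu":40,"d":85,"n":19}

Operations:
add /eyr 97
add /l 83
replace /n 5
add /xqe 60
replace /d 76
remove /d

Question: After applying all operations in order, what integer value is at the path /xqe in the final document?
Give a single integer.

Answer: 60

Derivation:
After op 1 (add /eyr 97): {"bu":40,"d":85,"eyr":97,"n":19}
After op 2 (add /l 83): {"bu":40,"d":85,"eyr":97,"l":83,"n":19}
After op 3 (replace /n 5): {"bu":40,"d":85,"eyr":97,"l":83,"n":5}
After op 4 (add /xqe 60): {"bu":40,"d":85,"eyr":97,"l":83,"n":5,"xqe":60}
After op 5 (replace /d 76): {"bu":40,"d":76,"eyr":97,"l":83,"n":5,"xqe":60}
After op 6 (remove /d): {"bu":40,"eyr":97,"l":83,"n":5,"xqe":60}
Value at /xqe: 60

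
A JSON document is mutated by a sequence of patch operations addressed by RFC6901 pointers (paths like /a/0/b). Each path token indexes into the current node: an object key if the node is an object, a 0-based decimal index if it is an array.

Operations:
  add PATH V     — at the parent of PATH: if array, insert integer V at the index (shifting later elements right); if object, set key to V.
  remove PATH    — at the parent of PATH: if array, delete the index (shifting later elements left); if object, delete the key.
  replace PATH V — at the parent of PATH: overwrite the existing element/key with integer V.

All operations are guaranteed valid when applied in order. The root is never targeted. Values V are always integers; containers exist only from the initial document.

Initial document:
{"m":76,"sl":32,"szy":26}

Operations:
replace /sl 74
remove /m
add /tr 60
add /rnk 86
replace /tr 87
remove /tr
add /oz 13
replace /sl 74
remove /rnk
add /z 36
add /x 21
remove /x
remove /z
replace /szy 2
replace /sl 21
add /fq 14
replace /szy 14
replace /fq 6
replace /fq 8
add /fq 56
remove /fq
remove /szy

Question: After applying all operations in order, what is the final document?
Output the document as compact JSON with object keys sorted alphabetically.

Answer: {"oz":13,"sl":21}

Derivation:
After op 1 (replace /sl 74): {"m":76,"sl":74,"szy":26}
After op 2 (remove /m): {"sl":74,"szy":26}
After op 3 (add /tr 60): {"sl":74,"szy":26,"tr":60}
After op 4 (add /rnk 86): {"rnk":86,"sl":74,"szy":26,"tr":60}
After op 5 (replace /tr 87): {"rnk":86,"sl":74,"szy":26,"tr":87}
After op 6 (remove /tr): {"rnk":86,"sl":74,"szy":26}
After op 7 (add /oz 13): {"oz":13,"rnk":86,"sl":74,"szy":26}
After op 8 (replace /sl 74): {"oz":13,"rnk":86,"sl":74,"szy":26}
After op 9 (remove /rnk): {"oz":13,"sl":74,"szy":26}
After op 10 (add /z 36): {"oz":13,"sl":74,"szy":26,"z":36}
After op 11 (add /x 21): {"oz":13,"sl":74,"szy":26,"x":21,"z":36}
After op 12 (remove /x): {"oz":13,"sl":74,"szy":26,"z":36}
After op 13 (remove /z): {"oz":13,"sl":74,"szy":26}
After op 14 (replace /szy 2): {"oz":13,"sl":74,"szy":2}
After op 15 (replace /sl 21): {"oz":13,"sl":21,"szy":2}
After op 16 (add /fq 14): {"fq":14,"oz":13,"sl":21,"szy":2}
After op 17 (replace /szy 14): {"fq":14,"oz":13,"sl":21,"szy":14}
After op 18 (replace /fq 6): {"fq":6,"oz":13,"sl":21,"szy":14}
After op 19 (replace /fq 8): {"fq":8,"oz":13,"sl":21,"szy":14}
After op 20 (add /fq 56): {"fq":56,"oz":13,"sl":21,"szy":14}
After op 21 (remove /fq): {"oz":13,"sl":21,"szy":14}
After op 22 (remove /szy): {"oz":13,"sl":21}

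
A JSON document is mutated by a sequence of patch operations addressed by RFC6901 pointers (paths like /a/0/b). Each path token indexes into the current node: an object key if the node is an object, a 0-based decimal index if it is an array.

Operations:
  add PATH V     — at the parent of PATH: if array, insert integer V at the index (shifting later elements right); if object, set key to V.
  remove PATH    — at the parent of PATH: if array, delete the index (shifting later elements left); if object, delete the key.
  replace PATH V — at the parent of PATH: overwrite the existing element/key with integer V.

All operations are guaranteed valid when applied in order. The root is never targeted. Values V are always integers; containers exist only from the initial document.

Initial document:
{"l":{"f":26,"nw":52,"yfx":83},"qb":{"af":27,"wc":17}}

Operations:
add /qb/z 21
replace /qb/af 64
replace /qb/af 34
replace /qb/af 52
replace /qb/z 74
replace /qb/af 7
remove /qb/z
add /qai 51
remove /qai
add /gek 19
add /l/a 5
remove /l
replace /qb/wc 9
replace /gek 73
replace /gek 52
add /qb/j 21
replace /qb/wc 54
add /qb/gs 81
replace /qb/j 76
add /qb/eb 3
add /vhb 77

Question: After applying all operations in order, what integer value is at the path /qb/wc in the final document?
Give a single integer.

After op 1 (add /qb/z 21): {"l":{"f":26,"nw":52,"yfx":83},"qb":{"af":27,"wc":17,"z":21}}
After op 2 (replace /qb/af 64): {"l":{"f":26,"nw":52,"yfx":83},"qb":{"af":64,"wc":17,"z":21}}
After op 3 (replace /qb/af 34): {"l":{"f":26,"nw":52,"yfx":83},"qb":{"af":34,"wc":17,"z":21}}
After op 4 (replace /qb/af 52): {"l":{"f":26,"nw":52,"yfx":83},"qb":{"af":52,"wc":17,"z":21}}
After op 5 (replace /qb/z 74): {"l":{"f":26,"nw":52,"yfx":83},"qb":{"af":52,"wc":17,"z":74}}
After op 6 (replace /qb/af 7): {"l":{"f":26,"nw":52,"yfx":83},"qb":{"af":7,"wc":17,"z":74}}
After op 7 (remove /qb/z): {"l":{"f":26,"nw":52,"yfx":83},"qb":{"af":7,"wc":17}}
After op 8 (add /qai 51): {"l":{"f":26,"nw":52,"yfx":83},"qai":51,"qb":{"af":7,"wc":17}}
After op 9 (remove /qai): {"l":{"f":26,"nw":52,"yfx":83},"qb":{"af":7,"wc":17}}
After op 10 (add /gek 19): {"gek":19,"l":{"f":26,"nw":52,"yfx":83},"qb":{"af":7,"wc":17}}
After op 11 (add /l/a 5): {"gek":19,"l":{"a":5,"f":26,"nw":52,"yfx":83},"qb":{"af":7,"wc":17}}
After op 12 (remove /l): {"gek":19,"qb":{"af":7,"wc":17}}
After op 13 (replace /qb/wc 9): {"gek":19,"qb":{"af":7,"wc":9}}
After op 14 (replace /gek 73): {"gek":73,"qb":{"af":7,"wc":9}}
After op 15 (replace /gek 52): {"gek":52,"qb":{"af":7,"wc":9}}
After op 16 (add /qb/j 21): {"gek":52,"qb":{"af":7,"j":21,"wc":9}}
After op 17 (replace /qb/wc 54): {"gek":52,"qb":{"af":7,"j":21,"wc":54}}
After op 18 (add /qb/gs 81): {"gek":52,"qb":{"af":7,"gs":81,"j":21,"wc":54}}
After op 19 (replace /qb/j 76): {"gek":52,"qb":{"af":7,"gs":81,"j":76,"wc":54}}
After op 20 (add /qb/eb 3): {"gek":52,"qb":{"af":7,"eb":3,"gs":81,"j":76,"wc":54}}
After op 21 (add /vhb 77): {"gek":52,"qb":{"af":7,"eb":3,"gs":81,"j":76,"wc":54},"vhb":77}
Value at /qb/wc: 54

Answer: 54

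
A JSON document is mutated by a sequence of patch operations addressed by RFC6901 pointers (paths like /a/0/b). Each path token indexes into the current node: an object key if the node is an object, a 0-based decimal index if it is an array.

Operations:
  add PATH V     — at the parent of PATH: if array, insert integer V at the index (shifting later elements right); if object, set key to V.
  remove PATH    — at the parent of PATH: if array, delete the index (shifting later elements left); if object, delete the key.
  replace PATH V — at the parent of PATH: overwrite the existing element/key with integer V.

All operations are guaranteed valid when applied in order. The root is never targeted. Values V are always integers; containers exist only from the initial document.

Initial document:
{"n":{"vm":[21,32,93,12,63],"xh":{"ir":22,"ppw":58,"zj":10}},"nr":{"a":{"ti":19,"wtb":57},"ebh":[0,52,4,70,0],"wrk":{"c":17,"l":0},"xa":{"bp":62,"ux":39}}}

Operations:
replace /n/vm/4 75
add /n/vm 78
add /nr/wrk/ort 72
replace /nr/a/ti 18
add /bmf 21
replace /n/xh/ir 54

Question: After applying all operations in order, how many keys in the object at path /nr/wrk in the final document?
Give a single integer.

Answer: 3

Derivation:
After op 1 (replace /n/vm/4 75): {"n":{"vm":[21,32,93,12,75],"xh":{"ir":22,"ppw":58,"zj":10}},"nr":{"a":{"ti":19,"wtb":57},"ebh":[0,52,4,70,0],"wrk":{"c":17,"l":0},"xa":{"bp":62,"ux":39}}}
After op 2 (add /n/vm 78): {"n":{"vm":78,"xh":{"ir":22,"ppw":58,"zj":10}},"nr":{"a":{"ti":19,"wtb":57},"ebh":[0,52,4,70,0],"wrk":{"c":17,"l":0},"xa":{"bp":62,"ux":39}}}
After op 3 (add /nr/wrk/ort 72): {"n":{"vm":78,"xh":{"ir":22,"ppw":58,"zj":10}},"nr":{"a":{"ti":19,"wtb":57},"ebh":[0,52,4,70,0],"wrk":{"c":17,"l":0,"ort":72},"xa":{"bp":62,"ux":39}}}
After op 4 (replace /nr/a/ti 18): {"n":{"vm":78,"xh":{"ir":22,"ppw":58,"zj":10}},"nr":{"a":{"ti":18,"wtb":57},"ebh":[0,52,4,70,0],"wrk":{"c":17,"l":0,"ort":72},"xa":{"bp":62,"ux":39}}}
After op 5 (add /bmf 21): {"bmf":21,"n":{"vm":78,"xh":{"ir":22,"ppw":58,"zj":10}},"nr":{"a":{"ti":18,"wtb":57},"ebh":[0,52,4,70,0],"wrk":{"c":17,"l":0,"ort":72},"xa":{"bp":62,"ux":39}}}
After op 6 (replace /n/xh/ir 54): {"bmf":21,"n":{"vm":78,"xh":{"ir":54,"ppw":58,"zj":10}},"nr":{"a":{"ti":18,"wtb":57},"ebh":[0,52,4,70,0],"wrk":{"c":17,"l":0,"ort":72},"xa":{"bp":62,"ux":39}}}
Size at path /nr/wrk: 3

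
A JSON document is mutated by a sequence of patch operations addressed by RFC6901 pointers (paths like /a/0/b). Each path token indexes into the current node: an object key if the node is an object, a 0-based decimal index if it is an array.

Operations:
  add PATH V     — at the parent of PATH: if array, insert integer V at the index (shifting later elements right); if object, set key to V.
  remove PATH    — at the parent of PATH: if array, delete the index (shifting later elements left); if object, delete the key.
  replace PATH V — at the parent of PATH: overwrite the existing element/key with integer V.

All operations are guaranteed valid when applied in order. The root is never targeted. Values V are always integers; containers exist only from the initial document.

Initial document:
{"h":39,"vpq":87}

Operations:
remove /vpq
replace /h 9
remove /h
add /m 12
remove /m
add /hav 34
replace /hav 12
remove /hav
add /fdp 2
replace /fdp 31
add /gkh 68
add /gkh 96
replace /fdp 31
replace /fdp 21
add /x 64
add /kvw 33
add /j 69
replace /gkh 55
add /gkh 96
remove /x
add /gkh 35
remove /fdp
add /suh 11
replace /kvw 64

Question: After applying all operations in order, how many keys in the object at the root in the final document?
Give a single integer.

Answer: 4

Derivation:
After op 1 (remove /vpq): {"h":39}
After op 2 (replace /h 9): {"h":9}
After op 3 (remove /h): {}
After op 4 (add /m 12): {"m":12}
After op 5 (remove /m): {}
After op 6 (add /hav 34): {"hav":34}
After op 7 (replace /hav 12): {"hav":12}
After op 8 (remove /hav): {}
After op 9 (add /fdp 2): {"fdp":2}
After op 10 (replace /fdp 31): {"fdp":31}
After op 11 (add /gkh 68): {"fdp":31,"gkh":68}
After op 12 (add /gkh 96): {"fdp":31,"gkh":96}
After op 13 (replace /fdp 31): {"fdp":31,"gkh":96}
After op 14 (replace /fdp 21): {"fdp":21,"gkh":96}
After op 15 (add /x 64): {"fdp":21,"gkh":96,"x":64}
After op 16 (add /kvw 33): {"fdp":21,"gkh":96,"kvw":33,"x":64}
After op 17 (add /j 69): {"fdp":21,"gkh":96,"j":69,"kvw":33,"x":64}
After op 18 (replace /gkh 55): {"fdp":21,"gkh":55,"j":69,"kvw":33,"x":64}
After op 19 (add /gkh 96): {"fdp":21,"gkh":96,"j":69,"kvw":33,"x":64}
After op 20 (remove /x): {"fdp":21,"gkh":96,"j":69,"kvw":33}
After op 21 (add /gkh 35): {"fdp":21,"gkh":35,"j":69,"kvw":33}
After op 22 (remove /fdp): {"gkh":35,"j":69,"kvw":33}
After op 23 (add /suh 11): {"gkh":35,"j":69,"kvw":33,"suh":11}
After op 24 (replace /kvw 64): {"gkh":35,"j":69,"kvw":64,"suh":11}
Size at the root: 4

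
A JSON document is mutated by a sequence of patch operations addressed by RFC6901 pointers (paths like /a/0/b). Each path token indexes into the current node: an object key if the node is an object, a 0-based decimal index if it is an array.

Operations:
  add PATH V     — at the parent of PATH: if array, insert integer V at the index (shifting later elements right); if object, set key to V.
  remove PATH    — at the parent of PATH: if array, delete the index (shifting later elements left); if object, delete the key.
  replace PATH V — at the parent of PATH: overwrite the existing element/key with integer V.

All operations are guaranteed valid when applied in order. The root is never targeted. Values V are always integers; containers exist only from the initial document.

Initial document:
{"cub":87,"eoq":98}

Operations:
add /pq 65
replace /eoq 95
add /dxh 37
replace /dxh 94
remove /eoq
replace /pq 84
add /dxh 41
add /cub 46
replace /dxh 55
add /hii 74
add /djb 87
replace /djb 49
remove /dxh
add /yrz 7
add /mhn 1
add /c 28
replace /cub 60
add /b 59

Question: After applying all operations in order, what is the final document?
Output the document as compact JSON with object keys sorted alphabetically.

Answer: {"b":59,"c":28,"cub":60,"djb":49,"hii":74,"mhn":1,"pq":84,"yrz":7}

Derivation:
After op 1 (add /pq 65): {"cub":87,"eoq":98,"pq":65}
After op 2 (replace /eoq 95): {"cub":87,"eoq":95,"pq":65}
After op 3 (add /dxh 37): {"cub":87,"dxh":37,"eoq":95,"pq":65}
After op 4 (replace /dxh 94): {"cub":87,"dxh":94,"eoq":95,"pq":65}
After op 5 (remove /eoq): {"cub":87,"dxh":94,"pq":65}
After op 6 (replace /pq 84): {"cub":87,"dxh":94,"pq":84}
After op 7 (add /dxh 41): {"cub":87,"dxh":41,"pq":84}
After op 8 (add /cub 46): {"cub":46,"dxh":41,"pq":84}
After op 9 (replace /dxh 55): {"cub":46,"dxh":55,"pq":84}
After op 10 (add /hii 74): {"cub":46,"dxh":55,"hii":74,"pq":84}
After op 11 (add /djb 87): {"cub":46,"djb":87,"dxh":55,"hii":74,"pq":84}
After op 12 (replace /djb 49): {"cub":46,"djb":49,"dxh":55,"hii":74,"pq":84}
After op 13 (remove /dxh): {"cub":46,"djb":49,"hii":74,"pq":84}
After op 14 (add /yrz 7): {"cub":46,"djb":49,"hii":74,"pq":84,"yrz":7}
After op 15 (add /mhn 1): {"cub":46,"djb":49,"hii":74,"mhn":1,"pq":84,"yrz":7}
After op 16 (add /c 28): {"c":28,"cub":46,"djb":49,"hii":74,"mhn":1,"pq":84,"yrz":7}
After op 17 (replace /cub 60): {"c":28,"cub":60,"djb":49,"hii":74,"mhn":1,"pq":84,"yrz":7}
After op 18 (add /b 59): {"b":59,"c":28,"cub":60,"djb":49,"hii":74,"mhn":1,"pq":84,"yrz":7}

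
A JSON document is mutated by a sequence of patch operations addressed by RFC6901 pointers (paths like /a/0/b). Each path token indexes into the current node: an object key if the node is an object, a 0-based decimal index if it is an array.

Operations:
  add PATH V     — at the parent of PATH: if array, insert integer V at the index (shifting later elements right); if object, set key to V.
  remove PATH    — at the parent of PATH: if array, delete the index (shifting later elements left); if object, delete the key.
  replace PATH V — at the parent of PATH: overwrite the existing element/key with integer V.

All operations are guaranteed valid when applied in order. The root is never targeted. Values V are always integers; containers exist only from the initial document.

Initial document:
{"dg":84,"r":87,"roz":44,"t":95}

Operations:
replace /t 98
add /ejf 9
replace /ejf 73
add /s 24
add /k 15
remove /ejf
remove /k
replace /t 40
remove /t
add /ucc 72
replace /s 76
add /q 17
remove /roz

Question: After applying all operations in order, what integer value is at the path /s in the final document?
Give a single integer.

After op 1 (replace /t 98): {"dg":84,"r":87,"roz":44,"t":98}
After op 2 (add /ejf 9): {"dg":84,"ejf":9,"r":87,"roz":44,"t":98}
After op 3 (replace /ejf 73): {"dg":84,"ejf":73,"r":87,"roz":44,"t":98}
After op 4 (add /s 24): {"dg":84,"ejf":73,"r":87,"roz":44,"s":24,"t":98}
After op 5 (add /k 15): {"dg":84,"ejf":73,"k":15,"r":87,"roz":44,"s":24,"t":98}
After op 6 (remove /ejf): {"dg":84,"k":15,"r":87,"roz":44,"s":24,"t":98}
After op 7 (remove /k): {"dg":84,"r":87,"roz":44,"s":24,"t":98}
After op 8 (replace /t 40): {"dg":84,"r":87,"roz":44,"s":24,"t":40}
After op 9 (remove /t): {"dg":84,"r":87,"roz":44,"s":24}
After op 10 (add /ucc 72): {"dg":84,"r":87,"roz":44,"s":24,"ucc":72}
After op 11 (replace /s 76): {"dg":84,"r":87,"roz":44,"s":76,"ucc":72}
After op 12 (add /q 17): {"dg":84,"q":17,"r":87,"roz":44,"s":76,"ucc":72}
After op 13 (remove /roz): {"dg":84,"q":17,"r":87,"s":76,"ucc":72}
Value at /s: 76

Answer: 76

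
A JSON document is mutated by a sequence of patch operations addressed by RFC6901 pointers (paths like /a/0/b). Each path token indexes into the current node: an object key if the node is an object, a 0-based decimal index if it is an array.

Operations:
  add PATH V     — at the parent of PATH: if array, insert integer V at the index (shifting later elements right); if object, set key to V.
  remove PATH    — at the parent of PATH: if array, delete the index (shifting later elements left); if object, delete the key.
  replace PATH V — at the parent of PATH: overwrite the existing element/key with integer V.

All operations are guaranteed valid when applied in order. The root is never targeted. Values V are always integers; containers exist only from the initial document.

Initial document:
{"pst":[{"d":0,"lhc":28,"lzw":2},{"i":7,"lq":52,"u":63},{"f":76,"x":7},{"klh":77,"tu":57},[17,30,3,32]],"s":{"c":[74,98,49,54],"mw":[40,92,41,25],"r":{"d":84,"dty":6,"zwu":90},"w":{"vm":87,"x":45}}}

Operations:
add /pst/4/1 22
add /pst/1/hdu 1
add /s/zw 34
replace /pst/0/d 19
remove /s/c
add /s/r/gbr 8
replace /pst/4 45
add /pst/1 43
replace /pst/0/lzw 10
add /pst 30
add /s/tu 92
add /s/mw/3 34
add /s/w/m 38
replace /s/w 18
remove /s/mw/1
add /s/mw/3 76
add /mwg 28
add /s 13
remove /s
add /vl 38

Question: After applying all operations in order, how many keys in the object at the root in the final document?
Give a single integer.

After op 1 (add /pst/4/1 22): {"pst":[{"d":0,"lhc":28,"lzw":2},{"i":7,"lq":52,"u":63},{"f":76,"x":7},{"klh":77,"tu":57},[17,22,30,3,32]],"s":{"c":[74,98,49,54],"mw":[40,92,41,25],"r":{"d":84,"dty":6,"zwu":90},"w":{"vm":87,"x":45}}}
After op 2 (add /pst/1/hdu 1): {"pst":[{"d":0,"lhc":28,"lzw":2},{"hdu":1,"i":7,"lq":52,"u":63},{"f":76,"x":7},{"klh":77,"tu":57},[17,22,30,3,32]],"s":{"c":[74,98,49,54],"mw":[40,92,41,25],"r":{"d":84,"dty":6,"zwu":90},"w":{"vm":87,"x":45}}}
After op 3 (add /s/zw 34): {"pst":[{"d":0,"lhc":28,"lzw":2},{"hdu":1,"i":7,"lq":52,"u":63},{"f":76,"x":7},{"klh":77,"tu":57},[17,22,30,3,32]],"s":{"c":[74,98,49,54],"mw":[40,92,41,25],"r":{"d":84,"dty":6,"zwu":90},"w":{"vm":87,"x":45},"zw":34}}
After op 4 (replace /pst/0/d 19): {"pst":[{"d":19,"lhc":28,"lzw":2},{"hdu":1,"i":7,"lq":52,"u":63},{"f":76,"x":7},{"klh":77,"tu":57},[17,22,30,3,32]],"s":{"c":[74,98,49,54],"mw":[40,92,41,25],"r":{"d":84,"dty":6,"zwu":90},"w":{"vm":87,"x":45},"zw":34}}
After op 5 (remove /s/c): {"pst":[{"d":19,"lhc":28,"lzw":2},{"hdu":1,"i":7,"lq":52,"u":63},{"f":76,"x":7},{"klh":77,"tu":57},[17,22,30,3,32]],"s":{"mw":[40,92,41,25],"r":{"d":84,"dty":6,"zwu":90},"w":{"vm":87,"x":45},"zw":34}}
After op 6 (add /s/r/gbr 8): {"pst":[{"d":19,"lhc":28,"lzw":2},{"hdu":1,"i":7,"lq":52,"u":63},{"f":76,"x":7},{"klh":77,"tu":57},[17,22,30,3,32]],"s":{"mw":[40,92,41,25],"r":{"d":84,"dty":6,"gbr":8,"zwu":90},"w":{"vm":87,"x":45},"zw":34}}
After op 7 (replace /pst/4 45): {"pst":[{"d":19,"lhc":28,"lzw":2},{"hdu":1,"i":7,"lq":52,"u":63},{"f":76,"x":7},{"klh":77,"tu":57},45],"s":{"mw":[40,92,41,25],"r":{"d":84,"dty":6,"gbr":8,"zwu":90},"w":{"vm":87,"x":45},"zw":34}}
After op 8 (add /pst/1 43): {"pst":[{"d":19,"lhc":28,"lzw":2},43,{"hdu":1,"i":7,"lq":52,"u":63},{"f":76,"x":7},{"klh":77,"tu":57},45],"s":{"mw":[40,92,41,25],"r":{"d":84,"dty":6,"gbr":8,"zwu":90},"w":{"vm":87,"x":45},"zw":34}}
After op 9 (replace /pst/0/lzw 10): {"pst":[{"d":19,"lhc":28,"lzw":10},43,{"hdu":1,"i":7,"lq":52,"u":63},{"f":76,"x":7},{"klh":77,"tu":57},45],"s":{"mw":[40,92,41,25],"r":{"d":84,"dty":6,"gbr":8,"zwu":90},"w":{"vm":87,"x":45},"zw":34}}
After op 10 (add /pst 30): {"pst":30,"s":{"mw":[40,92,41,25],"r":{"d":84,"dty":6,"gbr":8,"zwu":90},"w":{"vm":87,"x":45},"zw":34}}
After op 11 (add /s/tu 92): {"pst":30,"s":{"mw":[40,92,41,25],"r":{"d":84,"dty":6,"gbr":8,"zwu":90},"tu":92,"w":{"vm":87,"x":45},"zw":34}}
After op 12 (add /s/mw/3 34): {"pst":30,"s":{"mw":[40,92,41,34,25],"r":{"d":84,"dty":6,"gbr":8,"zwu":90},"tu":92,"w":{"vm":87,"x":45},"zw":34}}
After op 13 (add /s/w/m 38): {"pst":30,"s":{"mw":[40,92,41,34,25],"r":{"d":84,"dty":6,"gbr":8,"zwu":90},"tu":92,"w":{"m":38,"vm":87,"x":45},"zw":34}}
After op 14 (replace /s/w 18): {"pst":30,"s":{"mw":[40,92,41,34,25],"r":{"d":84,"dty":6,"gbr":8,"zwu":90},"tu":92,"w":18,"zw":34}}
After op 15 (remove /s/mw/1): {"pst":30,"s":{"mw":[40,41,34,25],"r":{"d":84,"dty":6,"gbr":8,"zwu":90},"tu":92,"w":18,"zw":34}}
After op 16 (add /s/mw/3 76): {"pst":30,"s":{"mw":[40,41,34,76,25],"r":{"d":84,"dty":6,"gbr":8,"zwu":90},"tu":92,"w":18,"zw":34}}
After op 17 (add /mwg 28): {"mwg":28,"pst":30,"s":{"mw":[40,41,34,76,25],"r":{"d":84,"dty":6,"gbr":8,"zwu":90},"tu":92,"w":18,"zw":34}}
After op 18 (add /s 13): {"mwg":28,"pst":30,"s":13}
After op 19 (remove /s): {"mwg":28,"pst":30}
After op 20 (add /vl 38): {"mwg":28,"pst":30,"vl":38}
Size at the root: 3

Answer: 3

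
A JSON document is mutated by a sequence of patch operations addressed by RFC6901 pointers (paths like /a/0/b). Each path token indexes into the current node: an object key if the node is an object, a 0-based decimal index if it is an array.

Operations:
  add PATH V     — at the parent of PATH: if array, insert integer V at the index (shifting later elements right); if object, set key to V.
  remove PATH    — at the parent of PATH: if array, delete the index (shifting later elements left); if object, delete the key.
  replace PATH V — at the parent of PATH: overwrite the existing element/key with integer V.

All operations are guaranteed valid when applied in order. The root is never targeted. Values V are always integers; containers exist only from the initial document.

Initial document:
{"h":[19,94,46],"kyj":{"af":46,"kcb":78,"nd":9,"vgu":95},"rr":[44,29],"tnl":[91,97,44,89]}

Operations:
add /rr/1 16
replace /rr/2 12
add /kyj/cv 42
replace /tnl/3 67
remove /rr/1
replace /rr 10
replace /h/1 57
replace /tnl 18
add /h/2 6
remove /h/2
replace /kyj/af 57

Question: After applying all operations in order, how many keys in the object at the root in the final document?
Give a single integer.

Answer: 4

Derivation:
After op 1 (add /rr/1 16): {"h":[19,94,46],"kyj":{"af":46,"kcb":78,"nd":9,"vgu":95},"rr":[44,16,29],"tnl":[91,97,44,89]}
After op 2 (replace /rr/2 12): {"h":[19,94,46],"kyj":{"af":46,"kcb":78,"nd":9,"vgu":95},"rr":[44,16,12],"tnl":[91,97,44,89]}
After op 3 (add /kyj/cv 42): {"h":[19,94,46],"kyj":{"af":46,"cv":42,"kcb":78,"nd":9,"vgu":95},"rr":[44,16,12],"tnl":[91,97,44,89]}
After op 4 (replace /tnl/3 67): {"h":[19,94,46],"kyj":{"af":46,"cv":42,"kcb":78,"nd":9,"vgu":95},"rr":[44,16,12],"tnl":[91,97,44,67]}
After op 5 (remove /rr/1): {"h":[19,94,46],"kyj":{"af":46,"cv":42,"kcb":78,"nd":9,"vgu":95},"rr":[44,12],"tnl":[91,97,44,67]}
After op 6 (replace /rr 10): {"h":[19,94,46],"kyj":{"af":46,"cv":42,"kcb":78,"nd":9,"vgu":95},"rr":10,"tnl":[91,97,44,67]}
After op 7 (replace /h/1 57): {"h":[19,57,46],"kyj":{"af":46,"cv":42,"kcb":78,"nd":9,"vgu":95},"rr":10,"tnl":[91,97,44,67]}
After op 8 (replace /tnl 18): {"h":[19,57,46],"kyj":{"af":46,"cv":42,"kcb":78,"nd":9,"vgu":95},"rr":10,"tnl":18}
After op 9 (add /h/2 6): {"h":[19,57,6,46],"kyj":{"af":46,"cv":42,"kcb":78,"nd":9,"vgu":95},"rr":10,"tnl":18}
After op 10 (remove /h/2): {"h":[19,57,46],"kyj":{"af":46,"cv":42,"kcb":78,"nd":9,"vgu":95},"rr":10,"tnl":18}
After op 11 (replace /kyj/af 57): {"h":[19,57,46],"kyj":{"af":57,"cv":42,"kcb":78,"nd":9,"vgu":95},"rr":10,"tnl":18}
Size at the root: 4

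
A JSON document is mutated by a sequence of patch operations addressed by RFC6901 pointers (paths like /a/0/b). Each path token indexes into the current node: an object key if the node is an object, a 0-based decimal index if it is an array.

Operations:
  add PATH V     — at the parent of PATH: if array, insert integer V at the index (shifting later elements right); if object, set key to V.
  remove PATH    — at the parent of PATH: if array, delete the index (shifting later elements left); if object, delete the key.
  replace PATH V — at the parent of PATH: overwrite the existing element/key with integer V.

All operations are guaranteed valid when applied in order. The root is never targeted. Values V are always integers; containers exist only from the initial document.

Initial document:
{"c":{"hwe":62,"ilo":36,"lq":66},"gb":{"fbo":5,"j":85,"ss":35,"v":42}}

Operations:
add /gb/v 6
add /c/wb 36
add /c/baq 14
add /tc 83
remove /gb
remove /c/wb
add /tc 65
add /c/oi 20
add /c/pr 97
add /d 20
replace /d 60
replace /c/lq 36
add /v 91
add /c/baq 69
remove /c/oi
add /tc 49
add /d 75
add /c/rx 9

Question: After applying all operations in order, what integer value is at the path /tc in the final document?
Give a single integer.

After op 1 (add /gb/v 6): {"c":{"hwe":62,"ilo":36,"lq":66},"gb":{"fbo":5,"j":85,"ss":35,"v":6}}
After op 2 (add /c/wb 36): {"c":{"hwe":62,"ilo":36,"lq":66,"wb":36},"gb":{"fbo":5,"j":85,"ss":35,"v":6}}
After op 3 (add /c/baq 14): {"c":{"baq":14,"hwe":62,"ilo":36,"lq":66,"wb":36},"gb":{"fbo":5,"j":85,"ss":35,"v":6}}
After op 4 (add /tc 83): {"c":{"baq":14,"hwe":62,"ilo":36,"lq":66,"wb":36},"gb":{"fbo":5,"j":85,"ss":35,"v":6},"tc":83}
After op 5 (remove /gb): {"c":{"baq":14,"hwe":62,"ilo":36,"lq":66,"wb":36},"tc":83}
After op 6 (remove /c/wb): {"c":{"baq":14,"hwe":62,"ilo":36,"lq":66},"tc":83}
After op 7 (add /tc 65): {"c":{"baq":14,"hwe":62,"ilo":36,"lq":66},"tc":65}
After op 8 (add /c/oi 20): {"c":{"baq":14,"hwe":62,"ilo":36,"lq":66,"oi":20},"tc":65}
After op 9 (add /c/pr 97): {"c":{"baq":14,"hwe":62,"ilo":36,"lq":66,"oi":20,"pr":97},"tc":65}
After op 10 (add /d 20): {"c":{"baq":14,"hwe":62,"ilo":36,"lq":66,"oi":20,"pr":97},"d":20,"tc":65}
After op 11 (replace /d 60): {"c":{"baq":14,"hwe":62,"ilo":36,"lq":66,"oi":20,"pr":97},"d":60,"tc":65}
After op 12 (replace /c/lq 36): {"c":{"baq":14,"hwe":62,"ilo":36,"lq":36,"oi":20,"pr":97},"d":60,"tc":65}
After op 13 (add /v 91): {"c":{"baq":14,"hwe":62,"ilo":36,"lq":36,"oi":20,"pr":97},"d":60,"tc":65,"v":91}
After op 14 (add /c/baq 69): {"c":{"baq":69,"hwe":62,"ilo":36,"lq":36,"oi":20,"pr":97},"d":60,"tc":65,"v":91}
After op 15 (remove /c/oi): {"c":{"baq":69,"hwe":62,"ilo":36,"lq":36,"pr":97},"d":60,"tc":65,"v":91}
After op 16 (add /tc 49): {"c":{"baq":69,"hwe":62,"ilo":36,"lq":36,"pr":97},"d":60,"tc":49,"v":91}
After op 17 (add /d 75): {"c":{"baq":69,"hwe":62,"ilo":36,"lq":36,"pr":97},"d":75,"tc":49,"v":91}
After op 18 (add /c/rx 9): {"c":{"baq":69,"hwe":62,"ilo":36,"lq":36,"pr":97,"rx":9},"d":75,"tc":49,"v":91}
Value at /tc: 49

Answer: 49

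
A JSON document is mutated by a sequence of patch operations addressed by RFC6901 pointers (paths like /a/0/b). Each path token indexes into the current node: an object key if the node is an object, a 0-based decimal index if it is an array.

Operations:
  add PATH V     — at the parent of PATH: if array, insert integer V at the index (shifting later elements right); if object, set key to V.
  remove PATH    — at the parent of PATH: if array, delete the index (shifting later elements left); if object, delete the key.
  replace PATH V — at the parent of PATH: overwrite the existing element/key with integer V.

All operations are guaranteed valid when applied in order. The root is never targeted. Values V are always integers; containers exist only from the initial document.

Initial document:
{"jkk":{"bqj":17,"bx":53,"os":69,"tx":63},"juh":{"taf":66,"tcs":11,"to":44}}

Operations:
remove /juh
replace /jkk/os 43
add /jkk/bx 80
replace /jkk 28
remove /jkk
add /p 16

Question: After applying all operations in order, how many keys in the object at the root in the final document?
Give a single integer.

After op 1 (remove /juh): {"jkk":{"bqj":17,"bx":53,"os":69,"tx":63}}
After op 2 (replace /jkk/os 43): {"jkk":{"bqj":17,"bx":53,"os":43,"tx":63}}
After op 3 (add /jkk/bx 80): {"jkk":{"bqj":17,"bx":80,"os":43,"tx":63}}
After op 4 (replace /jkk 28): {"jkk":28}
After op 5 (remove /jkk): {}
After op 6 (add /p 16): {"p":16}
Size at the root: 1

Answer: 1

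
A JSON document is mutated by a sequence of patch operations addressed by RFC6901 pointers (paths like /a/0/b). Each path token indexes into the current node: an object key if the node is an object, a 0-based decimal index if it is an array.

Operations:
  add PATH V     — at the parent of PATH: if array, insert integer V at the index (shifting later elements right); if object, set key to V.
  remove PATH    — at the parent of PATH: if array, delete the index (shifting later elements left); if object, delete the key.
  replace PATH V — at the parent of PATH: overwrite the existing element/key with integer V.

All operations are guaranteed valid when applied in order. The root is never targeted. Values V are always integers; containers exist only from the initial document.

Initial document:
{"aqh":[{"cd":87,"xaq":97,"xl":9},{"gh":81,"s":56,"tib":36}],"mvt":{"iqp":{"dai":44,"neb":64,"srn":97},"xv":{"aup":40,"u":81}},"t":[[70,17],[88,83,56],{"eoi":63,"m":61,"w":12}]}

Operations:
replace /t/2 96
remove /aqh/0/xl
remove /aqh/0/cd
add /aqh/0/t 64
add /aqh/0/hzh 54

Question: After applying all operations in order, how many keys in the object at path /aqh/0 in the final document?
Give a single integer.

Answer: 3

Derivation:
After op 1 (replace /t/2 96): {"aqh":[{"cd":87,"xaq":97,"xl":9},{"gh":81,"s":56,"tib":36}],"mvt":{"iqp":{"dai":44,"neb":64,"srn":97},"xv":{"aup":40,"u":81}},"t":[[70,17],[88,83,56],96]}
After op 2 (remove /aqh/0/xl): {"aqh":[{"cd":87,"xaq":97},{"gh":81,"s":56,"tib":36}],"mvt":{"iqp":{"dai":44,"neb":64,"srn":97},"xv":{"aup":40,"u":81}},"t":[[70,17],[88,83,56],96]}
After op 3 (remove /aqh/0/cd): {"aqh":[{"xaq":97},{"gh":81,"s":56,"tib":36}],"mvt":{"iqp":{"dai":44,"neb":64,"srn":97},"xv":{"aup":40,"u":81}},"t":[[70,17],[88,83,56],96]}
After op 4 (add /aqh/0/t 64): {"aqh":[{"t":64,"xaq":97},{"gh":81,"s":56,"tib":36}],"mvt":{"iqp":{"dai":44,"neb":64,"srn":97},"xv":{"aup":40,"u":81}},"t":[[70,17],[88,83,56],96]}
After op 5 (add /aqh/0/hzh 54): {"aqh":[{"hzh":54,"t":64,"xaq":97},{"gh":81,"s":56,"tib":36}],"mvt":{"iqp":{"dai":44,"neb":64,"srn":97},"xv":{"aup":40,"u":81}},"t":[[70,17],[88,83,56],96]}
Size at path /aqh/0: 3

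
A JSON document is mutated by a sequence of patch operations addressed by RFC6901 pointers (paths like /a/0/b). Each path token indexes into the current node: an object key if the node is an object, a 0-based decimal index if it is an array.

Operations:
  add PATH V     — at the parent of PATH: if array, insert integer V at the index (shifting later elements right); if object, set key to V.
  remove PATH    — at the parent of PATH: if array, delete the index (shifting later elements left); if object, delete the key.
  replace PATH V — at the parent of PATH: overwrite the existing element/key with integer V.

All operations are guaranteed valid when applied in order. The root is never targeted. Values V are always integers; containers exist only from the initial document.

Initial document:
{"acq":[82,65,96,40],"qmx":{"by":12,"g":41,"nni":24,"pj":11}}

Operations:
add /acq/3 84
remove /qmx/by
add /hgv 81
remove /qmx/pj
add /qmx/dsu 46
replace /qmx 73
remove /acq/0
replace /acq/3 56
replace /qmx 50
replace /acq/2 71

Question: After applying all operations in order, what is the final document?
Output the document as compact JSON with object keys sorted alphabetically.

Answer: {"acq":[65,96,71,56],"hgv":81,"qmx":50}

Derivation:
After op 1 (add /acq/3 84): {"acq":[82,65,96,84,40],"qmx":{"by":12,"g":41,"nni":24,"pj":11}}
After op 2 (remove /qmx/by): {"acq":[82,65,96,84,40],"qmx":{"g":41,"nni":24,"pj":11}}
After op 3 (add /hgv 81): {"acq":[82,65,96,84,40],"hgv":81,"qmx":{"g":41,"nni":24,"pj":11}}
After op 4 (remove /qmx/pj): {"acq":[82,65,96,84,40],"hgv":81,"qmx":{"g":41,"nni":24}}
After op 5 (add /qmx/dsu 46): {"acq":[82,65,96,84,40],"hgv":81,"qmx":{"dsu":46,"g":41,"nni":24}}
After op 6 (replace /qmx 73): {"acq":[82,65,96,84,40],"hgv":81,"qmx":73}
After op 7 (remove /acq/0): {"acq":[65,96,84,40],"hgv":81,"qmx":73}
After op 8 (replace /acq/3 56): {"acq":[65,96,84,56],"hgv":81,"qmx":73}
After op 9 (replace /qmx 50): {"acq":[65,96,84,56],"hgv":81,"qmx":50}
After op 10 (replace /acq/2 71): {"acq":[65,96,71,56],"hgv":81,"qmx":50}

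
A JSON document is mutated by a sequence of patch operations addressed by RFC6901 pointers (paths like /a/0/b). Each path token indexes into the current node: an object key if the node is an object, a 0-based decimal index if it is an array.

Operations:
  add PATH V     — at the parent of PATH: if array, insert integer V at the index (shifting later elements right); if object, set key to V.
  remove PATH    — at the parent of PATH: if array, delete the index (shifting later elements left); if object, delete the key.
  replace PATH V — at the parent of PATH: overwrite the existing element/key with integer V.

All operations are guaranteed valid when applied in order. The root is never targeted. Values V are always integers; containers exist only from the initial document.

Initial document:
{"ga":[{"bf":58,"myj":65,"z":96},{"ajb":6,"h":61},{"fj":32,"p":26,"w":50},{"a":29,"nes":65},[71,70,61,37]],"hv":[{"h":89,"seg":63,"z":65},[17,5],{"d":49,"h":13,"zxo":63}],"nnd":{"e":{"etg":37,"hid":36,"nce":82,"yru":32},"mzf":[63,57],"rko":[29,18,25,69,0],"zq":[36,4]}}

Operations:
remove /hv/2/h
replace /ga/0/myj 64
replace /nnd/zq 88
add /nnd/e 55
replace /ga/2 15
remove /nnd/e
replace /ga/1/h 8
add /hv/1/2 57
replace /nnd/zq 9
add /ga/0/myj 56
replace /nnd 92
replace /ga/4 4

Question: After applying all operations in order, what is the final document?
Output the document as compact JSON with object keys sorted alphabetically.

After op 1 (remove /hv/2/h): {"ga":[{"bf":58,"myj":65,"z":96},{"ajb":6,"h":61},{"fj":32,"p":26,"w":50},{"a":29,"nes":65},[71,70,61,37]],"hv":[{"h":89,"seg":63,"z":65},[17,5],{"d":49,"zxo":63}],"nnd":{"e":{"etg":37,"hid":36,"nce":82,"yru":32},"mzf":[63,57],"rko":[29,18,25,69,0],"zq":[36,4]}}
After op 2 (replace /ga/0/myj 64): {"ga":[{"bf":58,"myj":64,"z":96},{"ajb":6,"h":61},{"fj":32,"p":26,"w":50},{"a":29,"nes":65},[71,70,61,37]],"hv":[{"h":89,"seg":63,"z":65},[17,5],{"d":49,"zxo":63}],"nnd":{"e":{"etg":37,"hid":36,"nce":82,"yru":32},"mzf":[63,57],"rko":[29,18,25,69,0],"zq":[36,4]}}
After op 3 (replace /nnd/zq 88): {"ga":[{"bf":58,"myj":64,"z":96},{"ajb":6,"h":61},{"fj":32,"p":26,"w":50},{"a":29,"nes":65},[71,70,61,37]],"hv":[{"h":89,"seg":63,"z":65},[17,5],{"d":49,"zxo":63}],"nnd":{"e":{"etg":37,"hid":36,"nce":82,"yru":32},"mzf":[63,57],"rko":[29,18,25,69,0],"zq":88}}
After op 4 (add /nnd/e 55): {"ga":[{"bf":58,"myj":64,"z":96},{"ajb":6,"h":61},{"fj":32,"p":26,"w":50},{"a":29,"nes":65},[71,70,61,37]],"hv":[{"h":89,"seg":63,"z":65},[17,5],{"d":49,"zxo":63}],"nnd":{"e":55,"mzf":[63,57],"rko":[29,18,25,69,0],"zq":88}}
After op 5 (replace /ga/2 15): {"ga":[{"bf":58,"myj":64,"z":96},{"ajb":6,"h":61},15,{"a":29,"nes":65},[71,70,61,37]],"hv":[{"h":89,"seg":63,"z":65},[17,5],{"d":49,"zxo":63}],"nnd":{"e":55,"mzf":[63,57],"rko":[29,18,25,69,0],"zq":88}}
After op 6 (remove /nnd/e): {"ga":[{"bf":58,"myj":64,"z":96},{"ajb":6,"h":61},15,{"a":29,"nes":65},[71,70,61,37]],"hv":[{"h":89,"seg":63,"z":65},[17,5],{"d":49,"zxo":63}],"nnd":{"mzf":[63,57],"rko":[29,18,25,69,0],"zq":88}}
After op 7 (replace /ga/1/h 8): {"ga":[{"bf":58,"myj":64,"z":96},{"ajb":6,"h":8},15,{"a":29,"nes":65},[71,70,61,37]],"hv":[{"h":89,"seg":63,"z":65},[17,5],{"d":49,"zxo":63}],"nnd":{"mzf":[63,57],"rko":[29,18,25,69,0],"zq":88}}
After op 8 (add /hv/1/2 57): {"ga":[{"bf":58,"myj":64,"z":96},{"ajb":6,"h":8},15,{"a":29,"nes":65},[71,70,61,37]],"hv":[{"h":89,"seg":63,"z":65},[17,5,57],{"d":49,"zxo":63}],"nnd":{"mzf":[63,57],"rko":[29,18,25,69,0],"zq":88}}
After op 9 (replace /nnd/zq 9): {"ga":[{"bf":58,"myj":64,"z":96},{"ajb":6,"h":8},15,{"a":29,"nes":65},[71,70,61,37]],"hv":[{"h":89,"seg":63,"z":65},[17,5,57],{"d":49,"zxo":63}],"nnd":{"mzf":[63,57],"rko":[29,18,25,69,0],"zq":9}}
After op 10 (add /ga/0/myj 56): {"ga":[{"bf":58,"myj":56,"z":96},{"ajb":6,"h":8},15,{"a":29,"nes":65},[71,70,61,37]],"hv":[{"h":89,"seg":63,"z":65},[17,5,57],{"d":49,"zxo":63}],"nnd":{"mzf":[63,57],"rko":[29,18,25,69,0],"zq":9}}
After op 11 (replace /nnd 92): {"ga":[{"bf":58,"myj":56,"z":96},{"ajb":6,"h":8},15,{"a":29,"nes":65},[71,70,61,37]],"hv":[{"h":89,"seg":63,"z":65},[17,5,57],{"d":49,"zxo":63}],"nnd":92}
After op 12 (replace /ga/4 4): {"ga":[{"bf":58,"myj":56,"z":96},{"ajb":6,"h":8},15,{"a":29,"nes":65},4],"hv":[{"h":89,"seg":63,"z":65},[17,5,57],{"d":49,"zxo":63}],"nnd":92}

Answer: {"ga":[{"bf":58,"myj":56,"z":96},{"ajb":6,"h":8},15,{"a":29,"nes":65},4],"hv":[{"h":89,"seg":63,"z":65},[17,5,57],{"d":49,"zxo":63}],"nnd":92}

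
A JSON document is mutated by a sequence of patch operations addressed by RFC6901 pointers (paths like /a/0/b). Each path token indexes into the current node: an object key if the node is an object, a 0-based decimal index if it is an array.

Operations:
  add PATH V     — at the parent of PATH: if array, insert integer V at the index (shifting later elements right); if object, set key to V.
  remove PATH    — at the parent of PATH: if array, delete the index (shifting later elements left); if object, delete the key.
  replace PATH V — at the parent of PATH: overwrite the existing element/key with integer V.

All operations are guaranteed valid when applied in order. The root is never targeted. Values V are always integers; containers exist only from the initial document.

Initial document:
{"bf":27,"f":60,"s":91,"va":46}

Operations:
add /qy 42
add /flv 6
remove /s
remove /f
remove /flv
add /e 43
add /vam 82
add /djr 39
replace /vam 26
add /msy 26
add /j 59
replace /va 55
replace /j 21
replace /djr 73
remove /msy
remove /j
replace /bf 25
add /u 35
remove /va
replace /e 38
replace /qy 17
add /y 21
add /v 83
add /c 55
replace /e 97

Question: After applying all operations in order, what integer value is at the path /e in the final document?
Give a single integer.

Answer: 97

Derivation:
After op 1 (add /qy 42): {"bf":27,"f":60,"qy":42,"s":91,"va":46}
After op 2 (add /flv 6): {"bf":27,"f":60,"flv":6,"qy":42,"s":91,"va":46}
After op 3 (remove /s): {"bf":27,"f":60,"flv":6,"qy":42,"va":46}
After op 4 (remove /f): {"bf":27,"flv":6,"qy":42,"va":46}
After op 5 (remove /flv): {"bf":27,"qy":42,"va":46}
After op 6 (add /e 43): {"bf":27,"e":43,"qy":42,"va":46}
After op 7 (add /vam 82): {"bf":27,"e":43,"qy":42,"va":46,"vam":82}
After op 8 (add /djr 39): {"bf":27,"djr":39,"e":43,"qy":42,"va":46,"vam":82}
After op 9 (replace /vam 26): {"bf":27,"djr":39,"e":43,"qy":42,"va":46,"vam":26}
After op 10 (add /msy 26): {"bf":27,"djr":39,"e":43,"msy":26,"qy":42,"va":46,"vam":26}
After op 11 (add /j 59): {"bf":27,"djr":39,"e":43,"j":59,"msy":26,"qy":42,"va":46,"vam":26}
After op 12 (replace /va 55): {"bf":27,"djr":39,"e":43,"j":59,"msy":26,"qy":42,"va":55,"vam":26}
After op 13 (replace /j 21): {"bf":27,"djr":39,"e":43,"j":21,"msy":26,"qy":42,"va":55,"vam":26}
After op 14 (replace /djr 73): {"bf":27,"djr":73,"e":43,"j":21,"msy":26,"qy":42,"va":55,"vam":26}
After op 15 (remove /msy): {"bf":27,"djr":73,"e":43,"j":21,"qy":42,"va":55,"vam":26}
After op 16 (remove /j): {"bf":27,"djr":73,"e":43,"qy":42,"va":55,"vam":26}
After op 17 (replace /bf 25): {"bf":25,"djr":73,"e":43,"qy":42,"va":55,"vam":26}
After op 18 (add /u 35): {"bf":25,"djr":73,"e":43,"qy":42,"u":35,"va":55,"vam":26}
After op 19 (remove /va): {"bf":25,"djr":73,"e":43,"qy":42,"u":35,"vam":26}
After op 20 (replace /e 38): {"bf":25,"djr":73,"e":38,"qy":42,"u":35,"vam":26}
After op 21 (replace /qy 17): {"bf":25,"djr":73,"e":38,"qy":17,"u":35,"vam":26}
After op 22 (add /y 21): {"bf":25,"djr":73,"e":38,"qy":17,"u":35,"vam":26,"y":21}
After op 23 (add /v 83): {"bf":25,"djr":73,"e":38,"qy":17,"u":35,"v":83,"vam":26,"y":21}
After op 24 (add /c 55): {"bf":25,"c":55,"djr":73,"e":38,"qy":17,"u":35,"v":83,"vam":26,"y":21}
After op 25 (replace /e 97): {"bf":25,"c":55,"djr":73,"e":97,"qy":17,"u":35,"v":83,"vam":26,"y":21}
Value at /e: 97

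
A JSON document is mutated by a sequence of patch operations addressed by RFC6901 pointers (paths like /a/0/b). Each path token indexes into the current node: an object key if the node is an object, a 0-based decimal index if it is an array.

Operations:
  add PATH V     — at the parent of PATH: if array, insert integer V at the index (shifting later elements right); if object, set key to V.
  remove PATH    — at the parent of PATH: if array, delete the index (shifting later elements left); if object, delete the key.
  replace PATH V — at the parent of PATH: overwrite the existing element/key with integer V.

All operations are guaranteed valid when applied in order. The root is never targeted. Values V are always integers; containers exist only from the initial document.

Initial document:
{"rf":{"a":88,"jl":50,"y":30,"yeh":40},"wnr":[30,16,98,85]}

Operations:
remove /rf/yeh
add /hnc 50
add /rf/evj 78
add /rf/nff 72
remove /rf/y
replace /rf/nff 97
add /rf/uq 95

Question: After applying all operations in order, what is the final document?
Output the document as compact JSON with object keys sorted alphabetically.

Answer: {"hnc":50,"rf":{"a":88,"evj":78,"jl":50,"nff":97,"uq":95},"wnr":[30,16,98,85]}

Derivation:
After op 1 (remove /rf/yeh): {"rf":{"a":88,"jl":50,"y":30},"wnr":[30,16,98,85]}
After op 2 (add /hnc 50): {"hnc":50,"rf":{"a":88,"jl":50,"y":30},"wnr":[30,16,98,85]}
After op 3 (add /rf/evj 78): {"hnc":50,"rf":{"a":88,"evj":78,"jl":50,"y":30},"wnr":[30,16,98,85]}
After op 4 (add /rf/nff 72): {"hnc":50,"rf":{"a":88,"evj":78,"jl":50,"nff":72,"y":30},"wnr":[30,16,98,85]}
After op 5 (remove /rf/y): {"hnc":50,"rf":{"a":88,"evj":78,"jl":50,"nff":72},"wnr":[30,16,98,85]}
After op 6 (replace /rf/nff 97): {"hnc":50,"rf":{"a":88,"evj":78,"jl":50,"nff":97},"wnr":[30,16,98,85]}
After op 7 (add /rf/uq 95): {"hnc":50,"rf":{"a":88,"evj":78,"jl":50,"nff":97,"uq":95},"wnr":[30,16,98,85]}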